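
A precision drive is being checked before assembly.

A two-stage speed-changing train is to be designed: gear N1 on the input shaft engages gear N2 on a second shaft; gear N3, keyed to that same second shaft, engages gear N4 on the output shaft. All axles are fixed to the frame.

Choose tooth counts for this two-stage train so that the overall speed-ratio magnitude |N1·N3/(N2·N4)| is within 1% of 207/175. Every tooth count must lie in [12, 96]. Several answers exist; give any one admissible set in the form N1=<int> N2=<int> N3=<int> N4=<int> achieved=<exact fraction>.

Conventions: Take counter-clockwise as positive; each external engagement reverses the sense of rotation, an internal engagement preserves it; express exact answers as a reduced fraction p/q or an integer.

class = fixed-axis compound train [2-stage, 207/175 wanted]
target = 207/175 in lowest terms: an exact hit needs N1·N3 = k·207 and N2·N4 = k·175 for one integer k, every count in [12, 96]; additionally prefer no 1:1 stage (N1 ≠ N2, N3 ≠ N4)
k = 1: no 1:1-free in-range split of k·207 and k·175 into factor pairs; take k = 2
k = 2: N1·N3 = 414 = 18·23, N2·N4 = 350 = 14·25
achieved = 18·23/(14·25) = 207/175; |achieved − target| = 0 ≤ 207/17500 ✓

N1=18 N2=14 N3=23 N4=25 achieved=207/175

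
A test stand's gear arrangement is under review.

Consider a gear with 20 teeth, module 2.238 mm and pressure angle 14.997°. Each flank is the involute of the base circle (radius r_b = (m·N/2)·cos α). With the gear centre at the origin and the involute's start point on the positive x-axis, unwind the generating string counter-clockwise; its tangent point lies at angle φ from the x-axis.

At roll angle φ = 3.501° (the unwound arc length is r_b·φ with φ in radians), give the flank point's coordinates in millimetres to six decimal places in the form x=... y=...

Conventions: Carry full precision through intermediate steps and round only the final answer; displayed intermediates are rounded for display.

x=21.658043 y=0.001643

topology: single-mesh involute geometry — m = 2.238, N = 20
pitch radius r_p = m·N/2 = 2.238·20/2 = 22.380000
base radius r_b = r_p·cos α = 22.380000·cos 14.997° = 21.617723
roll angle φ = 3.501° = 0.06110398 rad
x = r_b·(cos φ + φ·sin φ) = 21.658043
y = r_b·(sin φ − φ·cos φ) = 0.001643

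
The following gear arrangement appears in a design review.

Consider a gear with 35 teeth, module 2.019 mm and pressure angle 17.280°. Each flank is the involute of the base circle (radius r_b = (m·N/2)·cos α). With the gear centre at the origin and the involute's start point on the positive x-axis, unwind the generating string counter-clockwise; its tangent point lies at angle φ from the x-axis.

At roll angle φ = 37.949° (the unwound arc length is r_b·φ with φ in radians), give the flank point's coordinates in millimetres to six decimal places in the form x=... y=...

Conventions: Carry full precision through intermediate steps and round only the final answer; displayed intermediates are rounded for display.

class = single-mesh tooth geometry [base-circle involute, m = 2.019, 35T]
pitch radius r_p = m·N/2 = 2.019·35/2 = 35.332500
base radius r_b = r_p·cos α = 35.332500·cos 17.280° = 33.737752
roll angle φ = 37.949° = 0.66233500 rad
x = r_b·(cos φ + φ·sin φ) = 40.345893
y = r_b·(sin φ − φ·cos φ) = 3.126476

x=40.345893 y=3.126476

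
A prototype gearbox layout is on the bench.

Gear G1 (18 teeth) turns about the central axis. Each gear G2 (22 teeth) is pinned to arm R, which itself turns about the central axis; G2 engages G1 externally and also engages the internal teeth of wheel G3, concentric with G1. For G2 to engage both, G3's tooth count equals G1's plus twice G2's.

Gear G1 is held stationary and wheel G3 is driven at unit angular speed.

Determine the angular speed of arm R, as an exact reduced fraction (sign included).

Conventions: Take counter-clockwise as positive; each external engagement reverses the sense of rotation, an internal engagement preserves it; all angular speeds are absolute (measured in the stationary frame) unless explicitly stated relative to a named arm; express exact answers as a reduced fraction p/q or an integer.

31/40

planetary set (18T centre, 22T on arm, 62T internal) — Willis relation
ring teeth: 18 + 2·22 = 62
18(ω_sun−ω_arm) = −62(ω_ring−ω_arm),  ω_sun = 0, ω_ring = 1
18(0−ω_arm) = −62(1−ω_arm)  ⇒  80·ω_arm = 62  ⇒  ω_arm = 31/40
exact speed ratio = 31/40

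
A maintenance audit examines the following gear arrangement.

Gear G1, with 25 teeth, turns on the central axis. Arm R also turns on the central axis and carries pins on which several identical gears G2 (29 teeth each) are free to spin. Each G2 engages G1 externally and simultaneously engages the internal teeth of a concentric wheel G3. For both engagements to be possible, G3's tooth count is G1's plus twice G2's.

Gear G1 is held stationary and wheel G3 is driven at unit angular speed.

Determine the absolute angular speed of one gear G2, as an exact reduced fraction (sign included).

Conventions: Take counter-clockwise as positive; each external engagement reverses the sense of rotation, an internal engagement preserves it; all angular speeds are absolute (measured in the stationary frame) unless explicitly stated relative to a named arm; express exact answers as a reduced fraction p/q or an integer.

83/58

recognized (axles ride arm R): planetary set, 25/29/83 teeth
ring teeth: 25 + 2·29 = 83
25(ω_sun−ω_arm) = −83(ω_ring−ω_arm),  ω_sun = 0, ω_ring = 1
25(0−ω_arm) = −83(1−ω_arm)  ⇒  108·ω_arm = 83  ⇒  ω_arm = 83/108
sun–planet mesh: 25·(0−83/108) = −29·(ω_p−ω_arm)  ⇒  ω_p−ω_arm = 2075/3132
ω_p = 83/108 + 2075/3132 = 83/58
exact speed ratio = 83/58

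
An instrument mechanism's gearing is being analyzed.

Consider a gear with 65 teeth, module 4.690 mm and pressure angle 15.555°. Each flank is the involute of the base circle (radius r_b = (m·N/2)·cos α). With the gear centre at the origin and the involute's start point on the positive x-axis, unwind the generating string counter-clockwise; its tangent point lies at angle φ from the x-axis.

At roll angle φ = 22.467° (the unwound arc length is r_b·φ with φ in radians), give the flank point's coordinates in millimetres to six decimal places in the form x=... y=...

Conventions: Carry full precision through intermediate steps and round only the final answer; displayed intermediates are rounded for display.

x=157.701203 y=2.906060

topology: single-mesh involute geometry — m = 4.690, N = 65
pitch radius r_p = m·N/2 = 4.690·65/2 = 152.425000
base radius r_b = r_p·cos α = 152.425000·cos 15.555° = 146.842203
roll angle φ = 22.467° = 0.39212312 rad
x = r_b·(cos φ + φ·sin φ) = 157.701203
y = r_b·(sin φ − φ·cos φ) = 2.906060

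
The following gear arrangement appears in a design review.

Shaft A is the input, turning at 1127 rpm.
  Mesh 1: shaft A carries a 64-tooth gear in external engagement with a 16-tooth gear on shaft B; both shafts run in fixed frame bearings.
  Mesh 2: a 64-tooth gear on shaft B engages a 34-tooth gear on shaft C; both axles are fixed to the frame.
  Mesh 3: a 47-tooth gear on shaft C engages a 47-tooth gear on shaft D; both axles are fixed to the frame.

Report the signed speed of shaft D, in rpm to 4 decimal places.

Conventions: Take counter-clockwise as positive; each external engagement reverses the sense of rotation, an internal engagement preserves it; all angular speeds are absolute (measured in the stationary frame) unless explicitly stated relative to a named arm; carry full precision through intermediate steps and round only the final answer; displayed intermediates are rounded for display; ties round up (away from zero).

class = fixed-axis compound train [3 meshes; 3 ratios multiply, 3 sense flips]
mesh 1 [64T→16T]: ω = 1127.0000×64/16 = 4508.0000 rpm, sense flips to −
mesh 2 [64T→34T]: ω = 4508.0000×64/34 = 8485.6471 rpm, sense flips to +
mesh 3 [47T→47T]: ω = 8485.6471×47/47 = 8485.6471 rpm, sense flips to −
signed output speed = -8485.6471 rpm

-8485.6471 rpm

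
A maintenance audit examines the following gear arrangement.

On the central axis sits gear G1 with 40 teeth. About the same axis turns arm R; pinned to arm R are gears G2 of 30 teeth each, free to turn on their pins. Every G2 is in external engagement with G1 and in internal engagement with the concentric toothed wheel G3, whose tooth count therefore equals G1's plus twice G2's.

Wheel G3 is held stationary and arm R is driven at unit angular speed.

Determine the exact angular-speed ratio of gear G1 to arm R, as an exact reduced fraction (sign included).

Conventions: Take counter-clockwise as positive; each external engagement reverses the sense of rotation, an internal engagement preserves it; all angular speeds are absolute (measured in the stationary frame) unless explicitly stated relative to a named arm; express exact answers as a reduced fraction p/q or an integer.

7/2

recognized (axles ride arm R): planetary set, 40/30/100 teeth
ring teeth: 40 + 2·30 = 100
40(ω_sun−ω_arm) = −100(ω_ring−ω_arm),  ω_ring = 0, ω_arm = 1
ω_sun = 1 − (100/40)(0−1) = 7/2
ω_out/ω_in = 7/2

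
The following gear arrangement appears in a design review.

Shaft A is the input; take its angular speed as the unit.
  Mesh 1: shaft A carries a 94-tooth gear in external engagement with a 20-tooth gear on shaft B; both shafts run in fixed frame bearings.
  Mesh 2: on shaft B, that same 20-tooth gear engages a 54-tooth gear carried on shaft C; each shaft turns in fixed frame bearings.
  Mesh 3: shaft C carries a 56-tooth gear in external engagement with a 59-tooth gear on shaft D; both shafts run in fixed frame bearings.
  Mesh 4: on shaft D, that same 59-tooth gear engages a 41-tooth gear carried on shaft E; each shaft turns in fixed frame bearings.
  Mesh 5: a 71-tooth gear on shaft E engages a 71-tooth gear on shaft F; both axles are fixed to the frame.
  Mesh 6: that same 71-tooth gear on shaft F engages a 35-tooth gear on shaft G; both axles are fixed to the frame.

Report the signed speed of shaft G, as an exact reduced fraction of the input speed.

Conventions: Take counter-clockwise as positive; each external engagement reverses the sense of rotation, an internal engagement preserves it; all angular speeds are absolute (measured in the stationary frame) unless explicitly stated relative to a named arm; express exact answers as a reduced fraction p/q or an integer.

26696/5535

6-mesh fixed-axis compound train (all bearings frame-fixed)
mesh 1 [94T→20T]: |ω|/ω_in = 1×94/20 = 47/10, sense flips to −
mesh 2 [20T→54T]: |ω|/ω_in = (47/10)×20/54 = 47/27, sense flips to +
mesh 3 [56T→59T]: |ω|/ω_in = (47/27)×56/59 = 2632/1593, sense flips to −
mesh 4 [59T→41T]: |ω|/ω_in = (2632/1593)×59/41 = 2632/1107, sense flips to +
mesh 5 [71T→71T]: |ω|/ω_in = (2632/1107)×71/71 = 2632/1107, sense flips to −
mesh 6 [71T→35T]: |ω|/ω_in = (2632/1107)×71/35 = 26696/5535, sense flips to +
signed output speed (× input speed) = 26696/5535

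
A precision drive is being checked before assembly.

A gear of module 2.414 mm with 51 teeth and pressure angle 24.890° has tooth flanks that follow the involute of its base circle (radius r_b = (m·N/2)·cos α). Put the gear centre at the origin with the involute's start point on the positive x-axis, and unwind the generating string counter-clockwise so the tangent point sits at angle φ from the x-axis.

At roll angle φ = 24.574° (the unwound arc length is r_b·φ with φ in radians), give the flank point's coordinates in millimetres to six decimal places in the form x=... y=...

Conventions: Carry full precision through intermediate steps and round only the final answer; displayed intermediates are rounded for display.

topology: single-mesh involute geometry — m = 2.414, N = 51
pitch radius r_p = m·N/2 = 2.414·51/2 = 61.557000
base radius r_b = r_p·cos α = 61.557000·cos 24.890° = 55.839431
roll angle φ = 24.574° = 0.42889721 rad
x = r_b·(cos φ + φ·sin φ) = 60.741553
y = r_b·(sin φ − φ·cos φ) = 1.441681

x=60.741553 y=1.441681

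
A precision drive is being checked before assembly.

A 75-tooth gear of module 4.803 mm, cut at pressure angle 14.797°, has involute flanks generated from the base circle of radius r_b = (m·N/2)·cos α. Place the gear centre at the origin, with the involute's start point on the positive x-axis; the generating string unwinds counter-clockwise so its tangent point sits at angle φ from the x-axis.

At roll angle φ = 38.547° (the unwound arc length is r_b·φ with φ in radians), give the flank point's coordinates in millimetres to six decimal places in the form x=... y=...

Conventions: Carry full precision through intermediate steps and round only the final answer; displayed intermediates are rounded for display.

class = single-mesh tooth geometry [base-circle involute, m = 4.803, 75T]
pitch radius r_p = m·N/2 = 4.803·75/2 = 180.112500
base radius r_b = r_p·cos α = 180.112500·cos 14.797° = 174.139386
roll angle φ = 38.547° = 0.67277207 rad
x = r_b·(cos φ + φ·sin φ) = 209.200517
y = r_b·(sin φ − φ·cos φ) = 16.888600

x=209.200517 y=16.888600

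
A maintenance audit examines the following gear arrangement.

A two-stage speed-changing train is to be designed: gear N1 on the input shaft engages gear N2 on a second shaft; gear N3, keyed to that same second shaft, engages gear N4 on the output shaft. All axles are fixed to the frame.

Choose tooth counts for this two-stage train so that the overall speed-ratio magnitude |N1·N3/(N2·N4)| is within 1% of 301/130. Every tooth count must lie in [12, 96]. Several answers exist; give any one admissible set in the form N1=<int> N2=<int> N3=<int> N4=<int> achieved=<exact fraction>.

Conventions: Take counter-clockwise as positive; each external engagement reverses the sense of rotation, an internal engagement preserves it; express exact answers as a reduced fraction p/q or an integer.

class = fixed-axis compound train [2-stage, 301/130 wanted]
target = 301/130 in lowest terms: an exact hit needs N1·N3 = k·301 and N2·N4 = k·130 for one integer k, every count in [12, 96]; additionally prefer no 1:1 stage (N1 ≠ N2, N3 ≠ N4)
k = 1: no 1:1-free in-range split of k·301 and k·130 into factor pairs; take k = 2
k = 2: N1·N3 = 602 = 14·43, N2·N4 = 260 = 13·20
achieved = 14·43/(13·20) = 301/130; |achieved − target| = 0 ≤ 301/13000 ✓

N1=14 N2=13 N3=43 N4=20 achieved=301/130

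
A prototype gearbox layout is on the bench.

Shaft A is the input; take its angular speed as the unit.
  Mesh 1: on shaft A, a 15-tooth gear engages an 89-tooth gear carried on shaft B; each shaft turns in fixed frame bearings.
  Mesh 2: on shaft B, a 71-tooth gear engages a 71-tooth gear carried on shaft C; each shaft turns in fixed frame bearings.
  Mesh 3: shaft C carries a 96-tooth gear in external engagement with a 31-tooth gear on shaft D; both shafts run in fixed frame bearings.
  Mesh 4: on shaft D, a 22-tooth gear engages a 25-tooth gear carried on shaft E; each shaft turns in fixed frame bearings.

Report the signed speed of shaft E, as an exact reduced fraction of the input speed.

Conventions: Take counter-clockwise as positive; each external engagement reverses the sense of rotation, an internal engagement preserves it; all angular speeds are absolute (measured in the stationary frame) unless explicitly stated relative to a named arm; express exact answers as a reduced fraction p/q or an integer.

6336/13795

4-mesh fixed-axis compound train (all bearings frame-fixed)
mesh 1 [15T→89T]: |ω|/ω_in = 1×15/89 = 15/89, sense flips to −
mesh 2 [71T→71T]: |ω|/ω_in = (15/89)×71/71 = 15/89, sense flips to +
mesh 3 [96T→31T]: |ω|/ω_in = (15/89)×96/31 = 1440/2759, sense flips to −
mesh 4 [22T→25T]: |ω|/ω_in = (1440/2759)×22/25 = 6336/13795, sense flips to +
signed output speed (× input speed) = 6336/13795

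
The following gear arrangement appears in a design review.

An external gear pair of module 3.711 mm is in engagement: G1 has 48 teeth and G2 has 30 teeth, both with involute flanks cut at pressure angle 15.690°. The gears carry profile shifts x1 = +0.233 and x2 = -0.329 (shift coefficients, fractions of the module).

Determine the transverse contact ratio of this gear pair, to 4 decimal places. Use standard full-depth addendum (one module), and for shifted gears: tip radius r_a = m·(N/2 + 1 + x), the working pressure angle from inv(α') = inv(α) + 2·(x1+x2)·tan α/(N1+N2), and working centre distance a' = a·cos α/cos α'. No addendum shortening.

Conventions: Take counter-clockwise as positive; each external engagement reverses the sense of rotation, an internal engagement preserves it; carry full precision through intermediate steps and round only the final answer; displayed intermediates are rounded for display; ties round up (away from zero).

single-mesh involute tooth geometry (48T engaging 30T at module 3.711)
base radii: r_b1 = 85.745383, r_b2 = 53.590864
tip radii: r_a1 = 93.639663, r_a2 = 58.155081
inv(α') = inv(15.690°) + 2·(+0.233-0.329)·tan α/(48+30) = 0.00636541  ⇒  α' = 15.17003°
a' = a·cos α / cos α' = 144.7290·cos 15.690°/cos 15.17003° = 144.366927
action lengths: √(r_a1²−r_b1²) = 37.631314, √(r_a2²−r_b2²) = 22.583904
base pitch p_b = π·m·cos α = 11.224044
CR = (37.631314 + 22.583904 − 144.366927·sin 15.17003°)/11.224044 = 1.998981
contact ratio ≈ 1.9990

1.9990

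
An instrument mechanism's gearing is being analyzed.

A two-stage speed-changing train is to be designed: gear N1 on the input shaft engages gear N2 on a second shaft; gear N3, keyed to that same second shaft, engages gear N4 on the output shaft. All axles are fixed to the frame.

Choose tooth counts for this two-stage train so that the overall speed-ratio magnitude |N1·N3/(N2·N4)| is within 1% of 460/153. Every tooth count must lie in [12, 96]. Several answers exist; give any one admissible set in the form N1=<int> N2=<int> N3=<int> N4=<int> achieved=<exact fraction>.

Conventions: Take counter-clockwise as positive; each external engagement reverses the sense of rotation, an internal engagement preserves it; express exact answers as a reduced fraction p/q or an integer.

N1=20 N2=17 N3=46 N4=18 achieved=460/153

2-stage fixed-axis compound train for ratio 460/153
target = 460/153 in lowest terms: an exact hit needs N1·N3 = k·460 and N2·N4 = k·153 for one integer k, every count in [12, 96]; additionally prefer no 1:1 stage (N1 ≠ N2, N3 ≠ N4)
k = 1: no 1:1-free in-range split of k·460 and k·153 into factor pairs; take k = 2
k = 2: N1·N3 = 920 = 20·46, N2·N4 = 306 = 17·18
achieved = 20·46/(17·18) = 460/153; |achieved − target| = 0 ≤ 23/765 ✓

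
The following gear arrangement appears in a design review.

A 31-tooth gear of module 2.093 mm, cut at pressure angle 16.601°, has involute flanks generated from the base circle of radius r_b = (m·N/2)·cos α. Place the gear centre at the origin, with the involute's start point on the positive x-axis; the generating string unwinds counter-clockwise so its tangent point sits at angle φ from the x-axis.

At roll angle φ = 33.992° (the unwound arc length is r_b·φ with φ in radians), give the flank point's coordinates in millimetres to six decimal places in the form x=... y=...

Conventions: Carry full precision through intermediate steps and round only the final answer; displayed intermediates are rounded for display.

x=36.088433 y=2.088756

topology: single-mesh involute geometry — m = 2.093, N = 31
pitch radius r_p = m·N/2 = 2.093·31/2 = 32.441500
base radius r_b = r_p·cos α = 32.441500·cos 16.601° = 31.089260
roll angle φ = 33.992° = 0.59327232 rad
x = r_b·(cos φ + φ·sin φ) = 36.088433
y = r_b·(sin φ − φ·cos φ) = 2.088756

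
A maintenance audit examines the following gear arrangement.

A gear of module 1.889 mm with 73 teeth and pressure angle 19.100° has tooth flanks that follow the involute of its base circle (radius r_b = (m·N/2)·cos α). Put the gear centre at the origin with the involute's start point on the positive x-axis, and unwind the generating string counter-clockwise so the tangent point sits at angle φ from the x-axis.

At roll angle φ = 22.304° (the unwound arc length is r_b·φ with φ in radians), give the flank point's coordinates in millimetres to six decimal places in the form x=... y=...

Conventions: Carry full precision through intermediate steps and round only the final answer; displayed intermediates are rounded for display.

x=69.903909 y=1.261818

recognized (one wheel, involute flank): single-mesh tooth geometry, m = 1.889, N = 73
pitch radius r_p = m·N/2 = 1.889·73/2 = 68.948500
base radius r_b = r_p·cos α = 68.948500·cos 19.100° = 65.152810
roll angle φ = 22.304° = 0.38927824 rad
x = r_b·(cos φ + φ·sin φ) = 69.903909
y = r_b·(sin φ − φ·cos φ) = 1.261818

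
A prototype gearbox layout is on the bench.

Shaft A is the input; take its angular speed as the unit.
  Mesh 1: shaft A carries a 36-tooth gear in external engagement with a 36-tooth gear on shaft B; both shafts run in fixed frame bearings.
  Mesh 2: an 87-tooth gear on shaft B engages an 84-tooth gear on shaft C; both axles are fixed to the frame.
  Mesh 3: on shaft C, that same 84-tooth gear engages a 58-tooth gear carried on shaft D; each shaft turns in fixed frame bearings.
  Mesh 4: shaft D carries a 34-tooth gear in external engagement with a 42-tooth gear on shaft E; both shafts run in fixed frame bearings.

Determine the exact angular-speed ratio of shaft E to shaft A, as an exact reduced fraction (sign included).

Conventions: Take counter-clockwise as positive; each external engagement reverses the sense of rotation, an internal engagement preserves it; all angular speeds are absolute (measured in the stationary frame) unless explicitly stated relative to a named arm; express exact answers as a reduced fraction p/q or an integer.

17/14

class = fixed-axis compound train [4 meshes; 4 ratios multiply, 4 sense flips]
mesh 1 [36T→36T]: running ratio 1, sense −
mesh 2 [87T→84T]: running ratio 29/28, sense +
mesh 3 [84T→58T]: running ratio 3/2, sense −
mesh 4 [34T→42T]: running ratio 17/14, sense +
ω_out/ω_in = 17/14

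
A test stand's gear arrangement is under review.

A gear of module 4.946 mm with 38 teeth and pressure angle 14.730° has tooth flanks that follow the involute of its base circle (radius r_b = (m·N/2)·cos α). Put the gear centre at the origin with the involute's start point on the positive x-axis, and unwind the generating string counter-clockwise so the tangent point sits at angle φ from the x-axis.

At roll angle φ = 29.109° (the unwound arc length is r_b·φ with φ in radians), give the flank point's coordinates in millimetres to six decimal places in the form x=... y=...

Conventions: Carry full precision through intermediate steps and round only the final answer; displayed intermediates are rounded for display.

recognized (one wheel, involute flank): single-mesh tooth geometry, m = 4.946, N = 38
pitch radius r_p = m·N/2 = 4.946·38/2 = 93.974000
base radius r_b = r_p·cos α = 93.974000·cos 14.730° = 90.885521
roll angle φ = 29.109° = 0.50804789 rad
x = r_b·(cos φ + φ·sin φ) = 101.868783
y = r_b·(sin φ − φ·cos φ) = 3.871115

x=101.868783 y=3.871115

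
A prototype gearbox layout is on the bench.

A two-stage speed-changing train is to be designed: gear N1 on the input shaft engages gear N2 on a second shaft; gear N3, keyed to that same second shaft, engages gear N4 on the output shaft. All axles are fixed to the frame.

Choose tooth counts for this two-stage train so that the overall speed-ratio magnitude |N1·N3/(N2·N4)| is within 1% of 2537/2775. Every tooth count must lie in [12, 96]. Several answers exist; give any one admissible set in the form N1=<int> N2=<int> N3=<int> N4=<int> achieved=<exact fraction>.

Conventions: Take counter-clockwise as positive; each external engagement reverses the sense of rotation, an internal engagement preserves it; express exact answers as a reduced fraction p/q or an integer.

N1=43 N2=37 N3=59 N4=75 achieved=2537/2775

topology: fixed-axis compound train — 2 stages, target 2537/2775
target = 2537/2775 in lowest terms: an exact hit needs N1·N3 = k·2537 and N2·N4 = k·2775 for one integer k, every count in [12, 96]; additionally prefer no 1:1 stage (N1 ≠ N2, N3 ≠ N4)
k = 1: N1·N3 = 2537 = 43·59, N2·N4 = 2775 = 37·75
achieved = 43·59/(37·75) = 2537/2775; |achieved − target| = 0 ≤ 2537/277500 ✓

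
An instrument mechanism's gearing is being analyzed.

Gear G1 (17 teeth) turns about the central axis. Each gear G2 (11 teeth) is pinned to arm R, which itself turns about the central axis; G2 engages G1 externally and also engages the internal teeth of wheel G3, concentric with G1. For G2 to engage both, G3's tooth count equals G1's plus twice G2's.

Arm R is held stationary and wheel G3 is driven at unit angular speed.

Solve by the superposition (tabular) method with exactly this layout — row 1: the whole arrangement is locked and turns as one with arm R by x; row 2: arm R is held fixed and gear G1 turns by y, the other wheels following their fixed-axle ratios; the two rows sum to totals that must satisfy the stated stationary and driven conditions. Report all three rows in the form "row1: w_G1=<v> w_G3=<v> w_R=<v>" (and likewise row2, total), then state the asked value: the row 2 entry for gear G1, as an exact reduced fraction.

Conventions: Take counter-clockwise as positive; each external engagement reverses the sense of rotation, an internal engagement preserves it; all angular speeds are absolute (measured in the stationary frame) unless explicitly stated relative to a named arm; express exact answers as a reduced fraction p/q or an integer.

class = planetary set [G3 = 17+2·11 = 39; Willis about the carrier]
row 1 (train locked, turned with arm): all members turn x
superposition row 2 [arm held]: sun y, ring −(17/39)·y, arm 0
boundary: total ω_arm = x = 0 and total ω_ring = x − (17/39)·y = 1  ⇒  y = -39/17, x = 0
row 2 ring = −(17/39)·(-39/17) = 1
totals (row 1 + row 2): sun 0 + (-39/17) = -39/17, ring 0 + 1 = 1, arm 0 + 0 = 0
asked cell (row2, sun) = -39/17

row1: w_G1=0 w_G3=0 w_R=0
row2: w_G1=-39/17 w_G3=1 w_R=0
total: w_G1=-39/17 w_G3=1 w_R=0
asked value: -39/17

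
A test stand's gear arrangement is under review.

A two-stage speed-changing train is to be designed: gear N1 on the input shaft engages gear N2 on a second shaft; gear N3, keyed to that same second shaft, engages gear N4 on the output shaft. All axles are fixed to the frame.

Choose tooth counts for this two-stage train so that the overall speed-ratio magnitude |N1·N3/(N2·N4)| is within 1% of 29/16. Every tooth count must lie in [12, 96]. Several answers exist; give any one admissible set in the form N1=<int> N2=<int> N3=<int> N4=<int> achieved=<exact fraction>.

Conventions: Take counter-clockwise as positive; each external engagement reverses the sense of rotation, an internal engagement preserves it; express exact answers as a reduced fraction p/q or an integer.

topology: fixed-axis compound train — 2 stages, target 29/16
target = 29/16 in lowest terms: an exact hit needs N1·N3 = k·29 and N2·N4 = k·16 for one integer k, every count in [12, 96]; additionally prefer no 1:1 stage (N1 ≠ N2, N3 ≠ N4)
k = 1…11: no 1:1-free in-range split of k·29 and k·16 into factor pairs; take k = 12
k = 12: N1·N3 = 348 = 12·29, N2·N4 = 192 = 16·12
achieved = 12·29/(16·12) = 29/16; |achieved − target| = 0 ≤ 29/1600 ✓

N1=12 N2=16 N3=29 N4=12 achieved=29/16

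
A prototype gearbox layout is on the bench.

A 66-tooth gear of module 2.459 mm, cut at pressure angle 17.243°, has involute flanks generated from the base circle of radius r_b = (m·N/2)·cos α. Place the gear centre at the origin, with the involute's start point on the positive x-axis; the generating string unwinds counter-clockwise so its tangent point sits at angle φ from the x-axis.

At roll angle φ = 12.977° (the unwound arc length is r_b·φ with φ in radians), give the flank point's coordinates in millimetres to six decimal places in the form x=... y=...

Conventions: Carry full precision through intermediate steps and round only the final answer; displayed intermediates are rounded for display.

x=79.462332 y=0.298611

topology: single-mesh involute geometry — m = 2.459, N = 66
pitch radius r_p = m·N/2 = 2.459·66/2 = 81.147000
base radius r_b = r_p·cos α = 81.147000·cos 17.243° = 77.499943
roll angle φ = 12.977° = 0.22649138 rad
x = r_b·(cos φ + φ·sin φ) = 79.462332
y = r_b·(sin φ − φ·cos φ) = 0.298611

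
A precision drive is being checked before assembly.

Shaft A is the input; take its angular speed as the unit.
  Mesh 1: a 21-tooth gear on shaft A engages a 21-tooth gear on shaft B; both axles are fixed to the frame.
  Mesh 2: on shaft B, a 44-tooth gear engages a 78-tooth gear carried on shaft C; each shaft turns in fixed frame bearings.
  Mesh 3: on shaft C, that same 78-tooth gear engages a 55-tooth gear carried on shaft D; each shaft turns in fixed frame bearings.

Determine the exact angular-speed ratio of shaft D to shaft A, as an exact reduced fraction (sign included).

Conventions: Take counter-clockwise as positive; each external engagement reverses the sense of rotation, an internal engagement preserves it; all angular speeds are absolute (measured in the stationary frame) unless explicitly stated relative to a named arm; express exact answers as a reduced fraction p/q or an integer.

class = fixed-axis compound train [3 meshes; 3 ratios multiply, 3 sense flips]
mesh 1 [21T→21T]: running ratio 1, sense −
mesh 2 [44T→78T]: running ratio 22/39, sense +
mesh 3 [78T→55T]: running ratio 4/5, sense −
ω_out/ω_in = -4/5

-4/5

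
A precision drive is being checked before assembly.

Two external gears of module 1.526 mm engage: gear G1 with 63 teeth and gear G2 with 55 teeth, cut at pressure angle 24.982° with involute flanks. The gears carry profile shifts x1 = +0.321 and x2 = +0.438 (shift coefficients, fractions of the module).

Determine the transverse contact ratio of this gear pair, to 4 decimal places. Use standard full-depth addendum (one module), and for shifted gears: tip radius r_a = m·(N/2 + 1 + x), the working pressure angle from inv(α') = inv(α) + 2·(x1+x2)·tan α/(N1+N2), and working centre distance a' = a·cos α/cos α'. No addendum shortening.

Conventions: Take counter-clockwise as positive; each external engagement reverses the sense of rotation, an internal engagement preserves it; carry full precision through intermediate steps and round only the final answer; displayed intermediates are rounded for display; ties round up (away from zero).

1.4976

class = single-mesh tooth geometry [involute pair 63T × 55T, m = 1.526]
base radii: r_b1 = 43.571689, r_b2 = 38.038776
tip radii: r_a1 = 50.084846, r_a2 = 44.159388
inv(α') = inv(24.982°) + 2·(+0.321+0.438)·tan α/(63+55) = 0.03590094  ⇒  α' = 26.46112°
a' = a·cos α / cos α' = 90.0340·cos 24.982°/cos 26.46112° = 91.160741
action lengths: √(r_a1²−r_b1²) = 24.698172, √(r_a2²−r_b2²) = 22.429959
base pitch p_b = π·m·cos α = 4.345540
CR = (24.698172 + 22.429959 − 91.160741·sin 26.46112°)/4.345540 = 1.497578
contact ratio ≈ 1.4976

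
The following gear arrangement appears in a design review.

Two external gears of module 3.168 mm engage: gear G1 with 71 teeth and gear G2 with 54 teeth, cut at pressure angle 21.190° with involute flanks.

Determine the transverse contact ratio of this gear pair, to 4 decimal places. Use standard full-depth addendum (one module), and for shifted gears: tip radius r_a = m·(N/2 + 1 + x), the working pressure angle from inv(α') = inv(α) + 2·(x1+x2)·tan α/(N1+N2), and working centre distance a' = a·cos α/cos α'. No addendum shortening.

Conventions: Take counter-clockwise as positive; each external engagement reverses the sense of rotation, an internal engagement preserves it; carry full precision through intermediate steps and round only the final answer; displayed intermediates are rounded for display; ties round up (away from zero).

1.7240

recognized (one external pair, fixed centres): single-mesh tooth geometry, m = 3.168, N1 = 71, N2 = 54
base radii: r_b1 = 104.859961, r_b2 = 79.752646
tip radii: r_a1 = 115.632000, r_a2 = 88.704000
no profile shift: α' = α, a' = a
action lengths: √(r_a1²−r_b1²) = 48.735491, √(r_a2²−r_b2²) = 38.831882
base pitch p_b = π·m·cos α = 9.279642
CR = (48.735491 + 38.831882 − 198.000000·sin 21.19000°)/9.279642 = 1.723981
contact ratio ≈ 1.7240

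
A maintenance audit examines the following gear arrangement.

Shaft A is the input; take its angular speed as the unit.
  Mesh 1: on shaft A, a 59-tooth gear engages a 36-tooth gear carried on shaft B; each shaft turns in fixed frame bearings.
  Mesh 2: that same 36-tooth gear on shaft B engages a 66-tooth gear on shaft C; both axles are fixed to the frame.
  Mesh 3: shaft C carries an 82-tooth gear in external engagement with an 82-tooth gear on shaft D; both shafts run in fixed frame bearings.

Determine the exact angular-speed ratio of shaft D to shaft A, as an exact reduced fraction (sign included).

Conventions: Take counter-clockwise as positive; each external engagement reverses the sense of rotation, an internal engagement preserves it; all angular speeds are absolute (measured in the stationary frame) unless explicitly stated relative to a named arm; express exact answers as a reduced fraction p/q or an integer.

-59/66

class = fixed-axis compound train [3 meshes; 3 ratios multiply, 3 sense flips]
mesh 1 [59T→36T]: running ratio 59/36, sense −
mesh 2 [36T→66T]: running ratio 59/66, sense +
mesh 3 [82T→82T]: running ratio 59/66, sense −
ω_out/ω_in = -59/66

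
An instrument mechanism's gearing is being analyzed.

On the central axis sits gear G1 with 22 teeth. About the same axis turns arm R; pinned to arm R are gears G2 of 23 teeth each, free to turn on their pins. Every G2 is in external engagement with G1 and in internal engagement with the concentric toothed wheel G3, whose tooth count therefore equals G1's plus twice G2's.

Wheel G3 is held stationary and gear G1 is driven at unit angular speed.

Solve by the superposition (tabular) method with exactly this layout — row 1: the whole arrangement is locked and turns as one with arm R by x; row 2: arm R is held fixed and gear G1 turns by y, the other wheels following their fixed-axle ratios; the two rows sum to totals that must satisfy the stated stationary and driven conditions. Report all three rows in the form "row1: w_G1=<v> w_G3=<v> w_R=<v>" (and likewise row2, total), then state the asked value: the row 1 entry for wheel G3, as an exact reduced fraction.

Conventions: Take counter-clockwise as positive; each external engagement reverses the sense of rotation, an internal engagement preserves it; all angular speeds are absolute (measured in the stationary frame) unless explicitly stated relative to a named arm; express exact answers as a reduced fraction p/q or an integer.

class = planetary set [G3 = 22+2·23 = 68; Willis about the carrier]
superposition row 1 [locked train]: every member turns x
row 2 — arm fixed, fixed-axis ratios: sun y, ring −(22/68)·y, arm 0
boundary: total ω_ring = x − (22/68)·y = 0 and total ω_sun = x + y = 1  ⇒  y = 34/45, x = 11/45
row 2 ring = −(22/68)·34/45 = -11/45
totals (row 1 + row 2): sun 11/45 + 34/45 = 1, ring 11/45 + (-11/45) = 0, arm 11/45 + 0 = 11/45
asked cell (row1, ring) = 11/45

row1: w_G1=11/45 w_G3=11/45 w_R=11/45
row2: w_G1=34/45 w_G3=-11/45 w_R=0
total: w_G1=1 w_G3=0 w_R=11/45
asked value: 11/45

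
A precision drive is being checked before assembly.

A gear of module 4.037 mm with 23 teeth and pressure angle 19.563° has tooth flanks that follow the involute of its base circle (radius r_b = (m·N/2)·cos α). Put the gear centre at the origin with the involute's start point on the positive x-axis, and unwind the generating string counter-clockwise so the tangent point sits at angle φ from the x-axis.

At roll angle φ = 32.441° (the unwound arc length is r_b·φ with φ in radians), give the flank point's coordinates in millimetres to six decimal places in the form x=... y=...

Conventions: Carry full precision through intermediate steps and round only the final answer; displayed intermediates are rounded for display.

x=50.205555 y=2.562950

class = single-mesh tooth geometry [base-circle involute, m = 4.037, 23T]
pitch radius r_p = m·N/2 = 4.037·23/2 = 46.425500
base radius r_b = r_p·cos α = 46.425500·cos 19.563° = 43.745536
roll angle φ = 32.441° = 0.56620226 rad
x = r_b·(cos φ + φ·sin φ) = 50.205555
y = r_b·(sin φ − φ·cos φ) = 2.562950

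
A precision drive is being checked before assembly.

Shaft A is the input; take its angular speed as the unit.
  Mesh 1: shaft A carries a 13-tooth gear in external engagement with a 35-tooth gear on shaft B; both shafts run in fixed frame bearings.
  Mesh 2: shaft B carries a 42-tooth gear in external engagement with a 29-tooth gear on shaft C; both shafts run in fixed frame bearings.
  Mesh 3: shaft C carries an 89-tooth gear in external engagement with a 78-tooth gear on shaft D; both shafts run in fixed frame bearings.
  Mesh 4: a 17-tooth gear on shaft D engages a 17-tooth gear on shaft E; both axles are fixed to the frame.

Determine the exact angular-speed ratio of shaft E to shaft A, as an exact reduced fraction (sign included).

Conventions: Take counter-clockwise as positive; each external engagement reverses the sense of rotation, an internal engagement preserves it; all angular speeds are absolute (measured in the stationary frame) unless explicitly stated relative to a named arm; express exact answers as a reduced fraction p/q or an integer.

class = fixed-axis compound train [4 meshes; 4 ratios multiply, 4 sense flips]
mesh 1 [13T→35T]: running ratio 13/35, sense −
mesh 2 [42T→29T]: running ratio 78/145, sense +
mesh 3 [89T→78T]: running ratio 89/145, sense −
mesh 4 [17T→17T]: running ratio 89/145, sense +
ω_out/ω_in = 89/145

89/145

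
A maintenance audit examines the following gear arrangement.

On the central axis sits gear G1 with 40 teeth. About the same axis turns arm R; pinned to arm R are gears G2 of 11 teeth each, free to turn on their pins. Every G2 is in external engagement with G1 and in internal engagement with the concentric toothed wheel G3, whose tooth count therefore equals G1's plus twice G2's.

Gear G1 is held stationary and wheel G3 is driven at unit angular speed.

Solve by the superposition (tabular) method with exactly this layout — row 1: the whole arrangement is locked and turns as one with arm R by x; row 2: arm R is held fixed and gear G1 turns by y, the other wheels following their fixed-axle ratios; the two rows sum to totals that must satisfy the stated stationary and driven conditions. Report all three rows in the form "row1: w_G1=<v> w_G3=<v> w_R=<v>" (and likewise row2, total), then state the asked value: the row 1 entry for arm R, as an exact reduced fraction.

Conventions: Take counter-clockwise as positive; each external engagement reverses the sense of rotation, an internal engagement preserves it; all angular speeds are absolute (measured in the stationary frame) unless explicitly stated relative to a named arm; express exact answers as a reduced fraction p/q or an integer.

row1: w_G1=31/51 w_G3=31/51 w_R=31/51
row2: w_G1=-31/51 w_G3=20/51 w_R=0
total: w_G1=0 w_G3=1 w_R=31/51
asked value: 31/51

planetary set (40T centre, 11T on arm, 62T internal) — Willis relation
row 1: whole set turns with the arm by x
row 2 — arm fixed, fixed-axis ratios: sun y, ring −(40/62)·y, arm 0
boundary: total ω_sun = x + y = 0 and total ω_ring = x − (40/62)·y = 1  ⇒  y = -31/51, x = 31/51
row 2 ring = −(40/62)·(-31/51) = 20/51
totals (row 1 + row 2): sun 31/51 + (-31/51) = 0, ring 31/51 + 20/51 = 1, arm 31/51 + 0 = 31/51
asked cell (row1, arm) = 31/51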